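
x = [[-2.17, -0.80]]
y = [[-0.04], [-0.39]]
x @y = [[0.40]]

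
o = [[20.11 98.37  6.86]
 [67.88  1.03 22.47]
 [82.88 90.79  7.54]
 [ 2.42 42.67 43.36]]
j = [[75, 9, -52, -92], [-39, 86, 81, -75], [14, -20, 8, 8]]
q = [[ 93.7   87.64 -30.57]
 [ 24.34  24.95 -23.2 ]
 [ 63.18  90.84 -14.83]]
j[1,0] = -39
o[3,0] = 2.42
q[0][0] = 93.7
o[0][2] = 6.86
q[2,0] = 63.18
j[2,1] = -20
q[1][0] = 24.34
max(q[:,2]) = -14.83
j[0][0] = 75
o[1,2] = 22.47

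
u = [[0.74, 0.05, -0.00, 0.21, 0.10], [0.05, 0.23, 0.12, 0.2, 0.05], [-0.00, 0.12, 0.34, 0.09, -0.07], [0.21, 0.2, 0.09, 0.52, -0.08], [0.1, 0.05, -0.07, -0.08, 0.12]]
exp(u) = [[2.15,  0.12,  0.02,  0.40,  0.15], [0.12,  1.30,  0.17,  0.31,  0.05], [0.02,  0.17,  1.43,  0.16,  -0.09], [0.4,  0.31,  0.16,  1.77,  -0.09], [0.15,  0.05,  -0.09,  -0.09,  1.14]]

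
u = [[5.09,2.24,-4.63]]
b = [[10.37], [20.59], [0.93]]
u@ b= [[94.60]]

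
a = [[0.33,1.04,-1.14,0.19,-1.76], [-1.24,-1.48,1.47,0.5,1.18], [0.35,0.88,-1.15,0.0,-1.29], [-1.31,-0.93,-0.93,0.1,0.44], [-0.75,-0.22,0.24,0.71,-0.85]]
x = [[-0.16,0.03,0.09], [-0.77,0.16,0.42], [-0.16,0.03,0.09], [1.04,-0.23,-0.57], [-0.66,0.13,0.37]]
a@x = [[0.69, -0.13, -0.4], [0.84, -0.19, -0.45], [0.30, -0.05, -0.18], [0.89, -0.18, -0.49], [1.55, -0.32, -0.86]]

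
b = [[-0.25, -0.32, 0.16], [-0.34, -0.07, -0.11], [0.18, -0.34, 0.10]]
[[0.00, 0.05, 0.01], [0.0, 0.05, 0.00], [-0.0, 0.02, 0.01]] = b @ [[-0.01,-0.09,-0.01], [0.01,-0.13,-0.03], [0.01,-0.06,0.01]]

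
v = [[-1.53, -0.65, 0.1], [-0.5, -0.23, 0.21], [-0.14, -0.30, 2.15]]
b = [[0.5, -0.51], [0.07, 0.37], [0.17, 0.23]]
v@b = [[-0.79, 0.56],[-0.23, 0.22],[0.27, 0.45]]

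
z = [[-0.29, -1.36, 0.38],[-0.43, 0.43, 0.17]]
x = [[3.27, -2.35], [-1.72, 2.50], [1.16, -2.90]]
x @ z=[[0.06, -5.46, 0.84], [-0.58, 3.41, -0.23], [0.91, -2.82, -0.05]]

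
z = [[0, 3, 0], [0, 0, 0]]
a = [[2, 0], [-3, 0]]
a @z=[[0, 6, 0], [0, -9, 0]]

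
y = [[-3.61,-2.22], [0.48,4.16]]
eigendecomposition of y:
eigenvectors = [[-1.00,0.28], [0.06,-0.96]]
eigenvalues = [-3.47, 4.02]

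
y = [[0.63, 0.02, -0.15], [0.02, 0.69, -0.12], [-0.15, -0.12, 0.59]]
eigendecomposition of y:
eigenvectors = [[0.55, -0.65, 0.52], [0.32, 0.74, 0.59], [0.77, 0.17, -0.62]]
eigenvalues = [0.43, 0.65, 0.83]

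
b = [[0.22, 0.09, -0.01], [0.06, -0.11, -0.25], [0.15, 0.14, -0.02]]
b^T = [[0.22, 0.06, 0.15], [0.09, -0.11, 0.14], [-0.01, -0.25, -0.02]]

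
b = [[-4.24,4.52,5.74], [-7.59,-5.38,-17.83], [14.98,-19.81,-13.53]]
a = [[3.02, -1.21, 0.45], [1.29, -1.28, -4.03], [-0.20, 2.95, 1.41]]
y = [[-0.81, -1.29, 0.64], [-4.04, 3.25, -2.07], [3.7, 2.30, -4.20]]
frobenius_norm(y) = 8.40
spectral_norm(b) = 31.26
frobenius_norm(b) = 35.72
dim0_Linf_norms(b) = [14.98, 19.81, 17.83]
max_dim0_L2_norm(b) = 23.11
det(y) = 25.33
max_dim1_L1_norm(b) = 48.32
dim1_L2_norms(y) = [1.65, 5.58, 6.05]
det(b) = 843.21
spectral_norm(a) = 5.23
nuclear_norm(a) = 10.37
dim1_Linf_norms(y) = [1.29, 4.04, 4.2]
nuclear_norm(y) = 12.54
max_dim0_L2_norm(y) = 5.54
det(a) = 33.28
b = y @ a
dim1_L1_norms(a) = [4.68, 6.6, 4.56]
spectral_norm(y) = 6.25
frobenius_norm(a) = 6.41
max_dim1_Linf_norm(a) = 4.03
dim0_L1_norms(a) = [4.51, 5.44, 5.89]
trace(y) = -1.76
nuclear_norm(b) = 50.04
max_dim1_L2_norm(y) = 6.05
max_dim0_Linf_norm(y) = 4.2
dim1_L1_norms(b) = [14.5, 30.8, 48.32]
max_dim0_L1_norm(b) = 37.1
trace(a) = 3.15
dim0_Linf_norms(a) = [3.02, 2.95, 4.03]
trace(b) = -23.15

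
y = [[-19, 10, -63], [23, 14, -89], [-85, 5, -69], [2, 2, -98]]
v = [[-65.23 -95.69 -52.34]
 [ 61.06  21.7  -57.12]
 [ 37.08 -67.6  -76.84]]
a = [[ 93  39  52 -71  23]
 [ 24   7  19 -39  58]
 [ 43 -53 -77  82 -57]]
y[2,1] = 5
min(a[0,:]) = -71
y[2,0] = -85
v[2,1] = -67.6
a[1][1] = 7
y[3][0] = 2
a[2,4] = -57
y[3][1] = 2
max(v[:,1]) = 21.7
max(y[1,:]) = 23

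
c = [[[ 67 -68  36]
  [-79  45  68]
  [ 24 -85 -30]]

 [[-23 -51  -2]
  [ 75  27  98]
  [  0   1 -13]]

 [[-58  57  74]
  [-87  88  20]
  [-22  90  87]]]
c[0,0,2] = 36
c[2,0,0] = -58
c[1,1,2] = 98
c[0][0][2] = 36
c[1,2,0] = 0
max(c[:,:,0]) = 75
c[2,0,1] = 57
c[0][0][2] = 36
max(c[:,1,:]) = 98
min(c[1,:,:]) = -51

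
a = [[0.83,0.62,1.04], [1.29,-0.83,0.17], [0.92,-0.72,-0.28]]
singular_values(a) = [1.98, 1.43, 0.16]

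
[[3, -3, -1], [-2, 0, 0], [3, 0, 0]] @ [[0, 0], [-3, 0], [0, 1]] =[[9, -1], [0, 0], [0, 0]]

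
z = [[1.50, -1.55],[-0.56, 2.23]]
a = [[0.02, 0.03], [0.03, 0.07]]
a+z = [[1.52, -1.52], [-0.53, 2.30]]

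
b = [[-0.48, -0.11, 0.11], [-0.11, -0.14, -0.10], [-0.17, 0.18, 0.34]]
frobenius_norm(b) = 0.69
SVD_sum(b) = [[-0.42, -0.01, 0.22],[-0.05, -0.00, 0.02],[-0.27, -0.00, 0.14]] + [[-0.06, -0.11, -0.11], [-0.07, -0.13, -0.13], [0.10, 0.19, 0.19]] + [[-0.00, 0.0, -0.0], [0.00, -0.01, 0.01], [0.00, -0.0, 0.0]]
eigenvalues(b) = [-0.5, 0.25, -0.03]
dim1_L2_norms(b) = [0.5, 0.2, 0.42]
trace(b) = -0.28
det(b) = 0.00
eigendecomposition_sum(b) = [[-0.45, -0.16, 0.04], [-0.15, -0.05, 0.01], [-0.06, -0.02, 0.01]] + [[-0.02, 0.04, 0.06],[0.03, -0.06, -0.1],[-0.10, 0.18, 0.33]] + [[-0.00, 0.01, 0.0], [0.01, -0.03, -0.01], [-0.01, 0.02, 0.01]]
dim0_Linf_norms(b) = [0.48, 0.18, 0.34]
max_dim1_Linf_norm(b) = 0.48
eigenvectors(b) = [[0.94, -0.19, 0.32],[0.32, 0.29, -0.78],[0.12, -0.94, 0.53]]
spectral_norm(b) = 0.57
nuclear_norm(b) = 0.97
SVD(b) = [[-0.84, -0.42, -0.34],[-0.09, -0.51, 0.85],[-0.54, 0.75, 0.39]] @ diag([0.5696979114978344, 0.3852276051333981, 0.015619919276108925]) @ [[0.88, 0.01, -0.47], [0.34, 0.66, 0.67], [0.32, -0.75, 0.58]]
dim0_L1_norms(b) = [0.76, 0.43, 0.55]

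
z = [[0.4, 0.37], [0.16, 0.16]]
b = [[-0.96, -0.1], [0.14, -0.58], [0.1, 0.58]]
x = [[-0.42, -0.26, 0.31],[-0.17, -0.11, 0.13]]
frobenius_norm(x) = 0.63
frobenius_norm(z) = 0.59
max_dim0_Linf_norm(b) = 0.96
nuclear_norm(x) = 0.64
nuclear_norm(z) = 0.60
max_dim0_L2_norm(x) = 0.45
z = x @ b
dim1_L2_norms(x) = [0.58, 0.24]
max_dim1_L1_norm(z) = 0.77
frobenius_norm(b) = 1.28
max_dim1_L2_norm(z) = 0.54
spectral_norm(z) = 0.59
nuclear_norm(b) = 1.80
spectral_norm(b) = 0.98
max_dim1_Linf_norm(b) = 0.96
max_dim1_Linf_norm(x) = 0.42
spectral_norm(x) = 0.63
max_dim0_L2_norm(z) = 0.43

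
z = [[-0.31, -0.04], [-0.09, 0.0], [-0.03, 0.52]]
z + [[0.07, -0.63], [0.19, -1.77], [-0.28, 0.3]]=[[-0.24, -0.67], [0.10, -1.77], [-0.31, 0.82]]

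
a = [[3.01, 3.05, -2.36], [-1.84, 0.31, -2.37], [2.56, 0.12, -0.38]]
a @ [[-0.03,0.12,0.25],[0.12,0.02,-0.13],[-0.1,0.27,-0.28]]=[[0.51,-0.22,1.02], [0.33,-0.85,0.16], [-0.02,0.21,0.73]]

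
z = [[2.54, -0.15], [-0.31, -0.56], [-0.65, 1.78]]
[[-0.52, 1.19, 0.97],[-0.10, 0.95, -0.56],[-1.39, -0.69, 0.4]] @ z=[[-2.32, 1.14], [-0.18, -1.51], [-3.58, 1.31]]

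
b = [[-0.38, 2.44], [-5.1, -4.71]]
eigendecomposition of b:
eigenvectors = [[(-0.35-0.45j), -0.35+0.45j], [0.82+0.00j, (0.82-0j)]]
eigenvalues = [(-2.54+2.79j), (-2.54-2.79j)]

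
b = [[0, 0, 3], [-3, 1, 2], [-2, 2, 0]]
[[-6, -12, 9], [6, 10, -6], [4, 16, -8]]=b@[[-4, -5, 4], [-2, 3, 0], [-2, -4, 3]]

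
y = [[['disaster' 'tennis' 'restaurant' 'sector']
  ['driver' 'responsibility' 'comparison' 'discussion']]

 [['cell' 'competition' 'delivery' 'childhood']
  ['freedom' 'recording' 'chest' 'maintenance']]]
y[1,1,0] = 'freedom'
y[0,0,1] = 'tennis'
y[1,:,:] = [['cell', 'competition', 'delivery', 'childhood'], ['freedom', 'recording', 'chest', 'maintenance']]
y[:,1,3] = ['discussion', 'maintenance']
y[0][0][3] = 'sector'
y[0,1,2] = 'comparison'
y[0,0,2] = 'restaurant'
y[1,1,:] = ['freedom', 'recording', 'chest', 'maintenance']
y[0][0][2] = 'restaurant'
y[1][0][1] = 'competition'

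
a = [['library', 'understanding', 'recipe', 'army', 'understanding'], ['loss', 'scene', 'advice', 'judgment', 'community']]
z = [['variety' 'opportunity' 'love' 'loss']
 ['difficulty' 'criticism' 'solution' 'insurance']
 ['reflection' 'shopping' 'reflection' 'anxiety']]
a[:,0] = ['library', 'loss']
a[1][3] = 'judgment'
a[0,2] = 'recipe'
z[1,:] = ['difficulty', 'criticism', 'solution', 'insurance']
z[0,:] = ['variety', 'opportunity', 'love', 'loss']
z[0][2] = 'love'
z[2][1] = 'shopping'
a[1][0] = 'loss'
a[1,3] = 'judgment'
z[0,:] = ['variety', 'opportunity', 'love', 'loss']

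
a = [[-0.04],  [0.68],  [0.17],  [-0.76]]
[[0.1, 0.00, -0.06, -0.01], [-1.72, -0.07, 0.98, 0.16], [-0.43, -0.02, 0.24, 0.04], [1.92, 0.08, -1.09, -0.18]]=a@[[-2.53, -0.11, 1.44, 0.24]]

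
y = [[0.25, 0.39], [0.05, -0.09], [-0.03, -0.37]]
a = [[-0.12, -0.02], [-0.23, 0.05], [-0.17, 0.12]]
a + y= [[0.13,  0.37], [-0.18,  -0.04], [-0.20,  -0.25]]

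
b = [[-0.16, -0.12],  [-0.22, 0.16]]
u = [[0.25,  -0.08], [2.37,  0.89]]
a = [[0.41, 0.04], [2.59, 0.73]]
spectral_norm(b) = 0.28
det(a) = 0.20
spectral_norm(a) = 2.72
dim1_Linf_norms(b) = [0.16, 0.22]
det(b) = -0.05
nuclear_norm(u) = 2.70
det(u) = 0.41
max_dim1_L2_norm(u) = 2.53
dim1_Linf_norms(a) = [0.41, 2.59]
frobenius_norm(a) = 2.72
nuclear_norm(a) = 2.79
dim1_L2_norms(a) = [0.41, 2.69]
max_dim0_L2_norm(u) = 2.38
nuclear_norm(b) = 0.47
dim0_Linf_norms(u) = [2.37, 0.89]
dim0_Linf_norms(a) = [2.59, 0.73]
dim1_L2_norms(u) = [0.26, 2.53]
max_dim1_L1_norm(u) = 3.26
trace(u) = 1.14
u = b + a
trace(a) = 1.14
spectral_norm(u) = 2.54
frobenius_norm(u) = 2.55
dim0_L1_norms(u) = [2.62, 0.97]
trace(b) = 0.00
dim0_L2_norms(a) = [2.62, 0.73]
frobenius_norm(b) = 0.34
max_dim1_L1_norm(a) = 3.32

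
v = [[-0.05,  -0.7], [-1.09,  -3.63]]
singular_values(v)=[3.85, 0.15]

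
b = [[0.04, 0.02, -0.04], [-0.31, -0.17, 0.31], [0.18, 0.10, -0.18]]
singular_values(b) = [0.55, 0.0, 0.0]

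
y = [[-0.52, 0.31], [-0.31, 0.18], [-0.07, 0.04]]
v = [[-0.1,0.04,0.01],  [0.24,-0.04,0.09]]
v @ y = [[0.04, -0.02],[-0.12, 0.07]]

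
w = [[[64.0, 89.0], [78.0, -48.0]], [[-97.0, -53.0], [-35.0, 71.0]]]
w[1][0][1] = -53.0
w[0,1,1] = -48.0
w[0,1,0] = 78.0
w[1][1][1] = 71.0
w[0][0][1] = 89.0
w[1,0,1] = -53.0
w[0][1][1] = -48.0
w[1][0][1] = -53.0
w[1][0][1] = -53.0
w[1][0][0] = -97.0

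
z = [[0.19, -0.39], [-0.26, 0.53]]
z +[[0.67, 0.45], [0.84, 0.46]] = [[0.86, 0.06], [0.58, 0.99]]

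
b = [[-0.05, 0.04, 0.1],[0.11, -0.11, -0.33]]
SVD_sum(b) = [[-0.04, 0.04, 0.11], [0.11, -0.11, -0.33]] + [[-0.01, 0.0, -0.01], [-0.0, 0.0, -0.0]]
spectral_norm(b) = 0.38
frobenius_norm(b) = 0.38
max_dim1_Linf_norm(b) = 0.33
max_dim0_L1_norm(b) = 0.43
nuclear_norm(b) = 0.40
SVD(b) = [[-0.31, 0.95],[0.95, 0.31]] @ diag([0.3833444693955175, 0.015716799415568347]) @ [[0.31, -0.31, -0.90],  [-0.88, 0.27, -0.4]]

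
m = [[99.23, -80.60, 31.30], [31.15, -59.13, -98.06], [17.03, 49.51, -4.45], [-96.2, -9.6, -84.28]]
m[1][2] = -98.06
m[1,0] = 31.15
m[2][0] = 17.03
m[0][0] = 99.23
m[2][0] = 17.03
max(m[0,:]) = 99.23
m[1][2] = -98.06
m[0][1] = -80.6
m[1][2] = -98.06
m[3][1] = -9.6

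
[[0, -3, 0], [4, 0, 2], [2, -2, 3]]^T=[[0, 4, 2], [-3, 0, -2], [0, 2, 3]]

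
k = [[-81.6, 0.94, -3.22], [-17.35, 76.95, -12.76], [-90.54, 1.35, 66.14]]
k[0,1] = 0.94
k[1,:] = [-17.35, 76.95, -12.76]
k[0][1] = 0.94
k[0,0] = -81.6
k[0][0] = -81.6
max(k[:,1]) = 76.95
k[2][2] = 66.14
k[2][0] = -90.54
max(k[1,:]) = 76.95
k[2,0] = -90.54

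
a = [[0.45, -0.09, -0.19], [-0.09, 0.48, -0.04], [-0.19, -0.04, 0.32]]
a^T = [[0.45,-0.09,-0.19], [-0.09,0.48,-0.04], [-0.19,-0.04,0.32]]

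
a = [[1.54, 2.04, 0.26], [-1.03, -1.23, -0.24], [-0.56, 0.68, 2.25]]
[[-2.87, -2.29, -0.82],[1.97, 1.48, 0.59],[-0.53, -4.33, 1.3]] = a @[[-1.79, 0.30, -1.14], [0.03, -1.16, 0.44], [-0.69, -1.5, 0.16]]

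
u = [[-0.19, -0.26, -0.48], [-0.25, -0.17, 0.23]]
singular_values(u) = [0.58, 0.38]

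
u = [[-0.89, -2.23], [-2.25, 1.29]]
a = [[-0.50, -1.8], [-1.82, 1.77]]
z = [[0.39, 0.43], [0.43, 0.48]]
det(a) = -4.16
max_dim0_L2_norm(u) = 2.58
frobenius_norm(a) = 3.15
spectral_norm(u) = 2.69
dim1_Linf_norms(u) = [2.23, 2.25]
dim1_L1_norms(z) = [0.82, 0.91]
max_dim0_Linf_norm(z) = 0.48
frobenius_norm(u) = 3.53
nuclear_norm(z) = 0.87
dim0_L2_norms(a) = [1.89, 2.52]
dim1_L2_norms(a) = [1.87, 2.54]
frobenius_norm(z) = 0.87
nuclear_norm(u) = 4.98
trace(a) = 1.27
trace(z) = 0.87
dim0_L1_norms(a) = [2.32, 3.57]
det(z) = 0.00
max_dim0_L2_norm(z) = 0.64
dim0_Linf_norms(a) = [1.82, 1.8]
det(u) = -6.17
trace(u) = 0.40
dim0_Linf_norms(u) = [2.25, 2.23]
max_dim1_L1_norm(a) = 3.59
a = u + z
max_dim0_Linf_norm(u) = 2.25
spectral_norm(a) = 2.77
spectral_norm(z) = 0.87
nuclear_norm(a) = 4.27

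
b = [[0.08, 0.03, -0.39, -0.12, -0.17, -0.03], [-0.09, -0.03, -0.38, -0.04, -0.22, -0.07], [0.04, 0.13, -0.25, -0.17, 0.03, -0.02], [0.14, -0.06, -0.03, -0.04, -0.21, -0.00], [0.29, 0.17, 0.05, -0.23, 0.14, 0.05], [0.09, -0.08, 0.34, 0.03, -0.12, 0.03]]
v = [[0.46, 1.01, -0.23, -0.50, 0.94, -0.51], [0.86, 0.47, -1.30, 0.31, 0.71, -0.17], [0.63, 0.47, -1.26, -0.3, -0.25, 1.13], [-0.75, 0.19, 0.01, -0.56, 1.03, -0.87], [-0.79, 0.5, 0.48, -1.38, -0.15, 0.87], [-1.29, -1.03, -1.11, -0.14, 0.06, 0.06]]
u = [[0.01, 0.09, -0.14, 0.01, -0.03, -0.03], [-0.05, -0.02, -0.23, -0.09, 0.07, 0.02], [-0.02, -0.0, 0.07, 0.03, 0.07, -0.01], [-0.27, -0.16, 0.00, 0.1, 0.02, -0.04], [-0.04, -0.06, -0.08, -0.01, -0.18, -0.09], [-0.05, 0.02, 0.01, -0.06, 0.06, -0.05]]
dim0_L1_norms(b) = [0.73, 0.5, 1.44, 0.63, 0.89, 0.2]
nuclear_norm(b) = 1.68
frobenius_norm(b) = 0.96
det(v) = -0.00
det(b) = -0.00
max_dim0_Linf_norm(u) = 0.27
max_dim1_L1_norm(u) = 0.59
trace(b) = -0.07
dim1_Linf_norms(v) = [1.01, 1.3, 1.26, 1.03, 1.38, 1.29]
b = v @ u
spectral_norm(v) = 2.56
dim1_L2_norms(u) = [0.17, 0.26, 0.11, 0.33, 0.23, 0.11]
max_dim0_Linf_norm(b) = 0.39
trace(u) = -0.07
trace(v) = -0.98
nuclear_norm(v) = 9.02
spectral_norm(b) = 0.74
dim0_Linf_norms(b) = [0.29, 0.17, 0.39, 0.23, 0.22, 0.07]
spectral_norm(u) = 0.35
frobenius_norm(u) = 0.53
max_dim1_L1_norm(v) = 4.17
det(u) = -0.00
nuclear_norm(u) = 1.10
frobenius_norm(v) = 4.48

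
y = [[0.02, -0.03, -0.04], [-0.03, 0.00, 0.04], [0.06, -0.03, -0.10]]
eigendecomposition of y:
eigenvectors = [[0.26, -0.77, 0.80],[-0.4, 0.33, 0.41],[0.88, -0.54, 0.43]]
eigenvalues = [-0.07, 0.01, -0.02]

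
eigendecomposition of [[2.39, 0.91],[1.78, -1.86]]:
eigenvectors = [[0.93, -0.19], [0.36, 0.98]]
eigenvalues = [2.74, -2.21]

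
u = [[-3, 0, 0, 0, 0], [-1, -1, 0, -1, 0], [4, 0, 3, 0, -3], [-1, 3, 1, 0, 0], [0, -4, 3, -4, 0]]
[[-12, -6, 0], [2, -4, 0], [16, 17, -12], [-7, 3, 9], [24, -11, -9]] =u@[[4, 2, 0], [-1, 2, 4], [0, -1, -3], [-5, 0, -4], [0, -4, 1]]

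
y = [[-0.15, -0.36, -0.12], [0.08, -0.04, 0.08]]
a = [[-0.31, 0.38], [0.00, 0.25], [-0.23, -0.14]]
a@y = [[0.08,0.1,0.07],[0.02,-0.01,0.02],[0.02,0.09,0.02]]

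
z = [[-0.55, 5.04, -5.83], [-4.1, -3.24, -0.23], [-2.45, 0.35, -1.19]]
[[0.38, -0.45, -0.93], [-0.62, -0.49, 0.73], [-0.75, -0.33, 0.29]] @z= [[3.91, 3.05, -1.01], [0.56, -1.28, 2.86], [1.06, -2.61, 4.10]]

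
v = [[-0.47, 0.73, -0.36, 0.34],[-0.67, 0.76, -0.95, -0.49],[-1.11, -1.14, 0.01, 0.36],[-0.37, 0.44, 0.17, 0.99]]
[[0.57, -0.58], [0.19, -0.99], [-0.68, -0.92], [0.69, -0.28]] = v @ [[0.0, 0.97],  [0.71, -0.11],  [0.19, 0.22],  [0.35, 0.09]]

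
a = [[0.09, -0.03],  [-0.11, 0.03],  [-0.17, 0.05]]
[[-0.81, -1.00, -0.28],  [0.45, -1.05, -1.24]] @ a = [[0.08, -0.02], [0.37, -0.11]]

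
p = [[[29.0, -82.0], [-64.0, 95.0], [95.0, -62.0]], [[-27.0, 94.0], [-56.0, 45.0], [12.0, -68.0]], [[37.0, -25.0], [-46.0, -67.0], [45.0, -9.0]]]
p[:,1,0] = [-64.0, -56.0, -46.0]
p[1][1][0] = -56.0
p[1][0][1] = 94.0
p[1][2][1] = -68.0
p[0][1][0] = -64.0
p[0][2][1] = -62.0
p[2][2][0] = 45.0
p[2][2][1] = -9.0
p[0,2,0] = 95.0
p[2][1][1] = -67.0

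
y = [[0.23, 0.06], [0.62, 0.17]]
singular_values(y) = [0.69, 0.0]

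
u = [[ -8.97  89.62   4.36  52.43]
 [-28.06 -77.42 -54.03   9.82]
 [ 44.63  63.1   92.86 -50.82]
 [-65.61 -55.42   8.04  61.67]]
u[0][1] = 89.62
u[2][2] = 92.86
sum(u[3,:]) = -51.32000000000001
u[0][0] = -8.97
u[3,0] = -65.61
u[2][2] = 92.86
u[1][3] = 9.82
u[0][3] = 52.43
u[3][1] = -55.42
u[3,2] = 8.04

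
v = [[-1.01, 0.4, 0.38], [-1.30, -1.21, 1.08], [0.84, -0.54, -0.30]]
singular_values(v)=[2.26, 1.28, 0.03]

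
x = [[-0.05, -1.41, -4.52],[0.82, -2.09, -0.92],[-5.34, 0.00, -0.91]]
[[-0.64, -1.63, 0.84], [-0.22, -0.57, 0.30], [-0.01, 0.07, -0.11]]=x @ [[-0.02, -0.07, 0.05], [0.04, 0.1, -0.05], [0.13, 0.33, -0.17]]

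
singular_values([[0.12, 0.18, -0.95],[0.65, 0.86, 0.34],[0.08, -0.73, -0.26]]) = [1.31, 0.96, 0.44]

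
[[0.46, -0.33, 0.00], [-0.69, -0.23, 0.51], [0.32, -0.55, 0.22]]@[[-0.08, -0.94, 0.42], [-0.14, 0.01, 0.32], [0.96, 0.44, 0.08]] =[[0.01,-0.44,0.09], [0.58,0.87,-0.32], [0.26,-0.21,-0.02]]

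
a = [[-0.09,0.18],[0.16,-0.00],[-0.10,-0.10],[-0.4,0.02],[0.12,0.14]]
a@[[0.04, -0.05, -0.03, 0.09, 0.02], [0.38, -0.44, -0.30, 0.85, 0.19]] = [[0.06,-0.07,-0.05,0.14,0.03],  [0.01,-0.01,-0.00,0.01,0.00],  [-0.04,0.05,0.03,-0.09,-0.02],  [-0.01,0.01,0.01,-0.02,-0.0],  [0.06,-0.07,-0.05,0.13,0.03]]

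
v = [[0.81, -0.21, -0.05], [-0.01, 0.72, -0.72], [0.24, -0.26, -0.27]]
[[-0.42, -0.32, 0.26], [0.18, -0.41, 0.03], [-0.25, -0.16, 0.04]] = v @[[-0.41, -0.42, 0.36], [0.40, -0.18, 0.12], [0.16, 0.39, 0.07]]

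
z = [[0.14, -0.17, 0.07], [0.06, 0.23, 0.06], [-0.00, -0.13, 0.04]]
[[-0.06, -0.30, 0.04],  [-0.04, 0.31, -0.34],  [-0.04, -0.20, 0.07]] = z@[[0.04, -0.28, -0.19], [0.04, 1.46, -1.02], [-0.88, -0.2, -1.54]]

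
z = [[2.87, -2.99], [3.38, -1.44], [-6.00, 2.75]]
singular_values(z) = [8.51, 1.38]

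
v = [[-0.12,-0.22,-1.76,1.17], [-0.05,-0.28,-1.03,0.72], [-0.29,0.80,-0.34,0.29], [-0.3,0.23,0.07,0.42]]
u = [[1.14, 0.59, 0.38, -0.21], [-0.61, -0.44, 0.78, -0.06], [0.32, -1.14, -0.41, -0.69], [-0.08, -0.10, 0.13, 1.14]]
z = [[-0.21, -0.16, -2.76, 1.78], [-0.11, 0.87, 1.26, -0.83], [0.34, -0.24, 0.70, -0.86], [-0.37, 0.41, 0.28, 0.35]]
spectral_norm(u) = 1.59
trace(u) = 1.43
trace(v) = -0.32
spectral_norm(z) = 3.80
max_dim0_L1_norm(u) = 2.27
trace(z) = 1.71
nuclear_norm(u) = 4.85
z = u @ v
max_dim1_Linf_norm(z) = 2.76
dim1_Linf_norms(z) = [2.76, 1.26, 0.86, 0.41]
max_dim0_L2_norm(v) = 2.07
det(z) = -0.01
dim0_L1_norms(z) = [1.03, 1.68, 5.0, 3.82]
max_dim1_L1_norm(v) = 3.27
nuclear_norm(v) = 3.88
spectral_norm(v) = 2.52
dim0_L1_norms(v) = [0.76, 1.53, 3.2, 2.6]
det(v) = 0.00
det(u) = 1.80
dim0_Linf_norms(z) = [0.37, 0.87, 2.76, 1.78]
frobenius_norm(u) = 2.53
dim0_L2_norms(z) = [0.56, 1.0, 3.13, 2.17]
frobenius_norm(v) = 2.73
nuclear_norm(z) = 5.34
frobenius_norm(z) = 3.98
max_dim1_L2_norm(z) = 3.29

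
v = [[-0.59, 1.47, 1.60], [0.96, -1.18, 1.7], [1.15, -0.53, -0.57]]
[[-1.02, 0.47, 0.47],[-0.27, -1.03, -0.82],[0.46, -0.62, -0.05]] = v @[[0.10, -0.48, 0.13],[-0.24, 0.28, 0.56],[-0.38, -0.14, -0.17]]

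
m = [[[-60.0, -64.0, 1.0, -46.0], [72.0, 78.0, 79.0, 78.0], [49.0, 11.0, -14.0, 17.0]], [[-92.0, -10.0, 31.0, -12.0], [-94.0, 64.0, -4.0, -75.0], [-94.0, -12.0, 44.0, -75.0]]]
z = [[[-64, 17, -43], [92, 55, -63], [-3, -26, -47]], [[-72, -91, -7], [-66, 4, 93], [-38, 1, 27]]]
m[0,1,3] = 78.0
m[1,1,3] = -75.0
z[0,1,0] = 92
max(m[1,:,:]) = 64.0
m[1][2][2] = 44.0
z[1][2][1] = 1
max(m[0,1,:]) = 79.0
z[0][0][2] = -43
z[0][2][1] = -26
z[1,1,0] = -66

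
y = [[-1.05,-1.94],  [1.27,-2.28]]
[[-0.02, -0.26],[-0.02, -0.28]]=y @ [[0.00, 0.01], [0.01, 0.13]]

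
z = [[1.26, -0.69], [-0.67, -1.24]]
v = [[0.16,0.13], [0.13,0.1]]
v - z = [[-1.10,0.82], [0.80,1.34]]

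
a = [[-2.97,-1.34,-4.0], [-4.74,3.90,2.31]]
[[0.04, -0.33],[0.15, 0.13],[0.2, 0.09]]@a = [[1.45, -1.34, -0.92],[-1.06, 0.31, -0.30],[-1.02, 0.08, -0.59]]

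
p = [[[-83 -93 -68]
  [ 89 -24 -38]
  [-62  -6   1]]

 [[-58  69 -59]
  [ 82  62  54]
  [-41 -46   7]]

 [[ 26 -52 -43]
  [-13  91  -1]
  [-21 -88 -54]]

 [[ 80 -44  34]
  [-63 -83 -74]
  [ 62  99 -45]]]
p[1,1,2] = 54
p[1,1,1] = 62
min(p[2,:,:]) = -88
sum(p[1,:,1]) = 85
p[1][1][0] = 82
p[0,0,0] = -83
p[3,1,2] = -74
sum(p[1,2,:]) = -80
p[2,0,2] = -43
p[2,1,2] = -1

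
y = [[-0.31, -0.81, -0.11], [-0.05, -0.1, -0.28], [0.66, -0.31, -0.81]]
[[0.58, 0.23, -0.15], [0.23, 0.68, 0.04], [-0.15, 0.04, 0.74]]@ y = [[-0.29, -0.45, -0.01], [-0.08, -0.27, -0.25], [0.53, -0.11, -0.59]]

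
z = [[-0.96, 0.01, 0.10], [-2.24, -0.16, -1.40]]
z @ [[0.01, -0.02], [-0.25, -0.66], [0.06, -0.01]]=[[-0.01, 0.01],  [-0.07, 0.16]]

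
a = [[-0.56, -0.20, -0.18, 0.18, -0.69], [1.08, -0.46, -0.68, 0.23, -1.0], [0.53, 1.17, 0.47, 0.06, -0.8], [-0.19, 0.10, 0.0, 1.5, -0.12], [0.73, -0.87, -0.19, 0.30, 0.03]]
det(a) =1.391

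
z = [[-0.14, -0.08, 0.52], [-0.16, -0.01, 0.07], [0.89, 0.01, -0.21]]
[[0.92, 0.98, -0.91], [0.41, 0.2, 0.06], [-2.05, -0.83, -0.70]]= z@[[-2.06, -0.47, -1.26], [-1.75, 1.84, 0.55], [0.95, 2.04, -2.00]]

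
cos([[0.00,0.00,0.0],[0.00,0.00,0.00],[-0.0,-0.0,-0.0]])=[[1.0, 0.0, 0.00], [0.00, 1.00, 0.0], [0.00, 0.00, 1.00]]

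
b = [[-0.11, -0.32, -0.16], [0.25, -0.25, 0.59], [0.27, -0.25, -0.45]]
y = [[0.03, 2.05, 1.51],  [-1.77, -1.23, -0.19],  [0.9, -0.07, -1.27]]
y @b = [[0.92, -0.9, 0.53],[-0.16, 0.92, -0.36],[-0.46, 0.05, 0.39]]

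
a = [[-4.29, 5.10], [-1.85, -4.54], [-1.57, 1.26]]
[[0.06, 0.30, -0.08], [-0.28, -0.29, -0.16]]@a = [[-0.69, -1.16], [1.99, -0.31]]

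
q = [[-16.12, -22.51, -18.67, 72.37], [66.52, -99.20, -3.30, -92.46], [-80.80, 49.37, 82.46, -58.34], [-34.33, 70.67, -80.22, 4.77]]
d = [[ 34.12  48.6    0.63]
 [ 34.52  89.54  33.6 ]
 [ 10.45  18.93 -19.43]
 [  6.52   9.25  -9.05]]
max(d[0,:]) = 48.6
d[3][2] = -9.05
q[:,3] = [72.37, -92.46, -58.34, 4.77]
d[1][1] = 89.54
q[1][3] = -92.46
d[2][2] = -19.43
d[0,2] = 0.63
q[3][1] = 70.67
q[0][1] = -22.51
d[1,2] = 33.6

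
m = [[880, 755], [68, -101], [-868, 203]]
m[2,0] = -868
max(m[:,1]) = 755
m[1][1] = -101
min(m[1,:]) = -101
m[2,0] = -868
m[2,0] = -868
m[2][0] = -868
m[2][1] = 203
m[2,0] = -868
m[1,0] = 68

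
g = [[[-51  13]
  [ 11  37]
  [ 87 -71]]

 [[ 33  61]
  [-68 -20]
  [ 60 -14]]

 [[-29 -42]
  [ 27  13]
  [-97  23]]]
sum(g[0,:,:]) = 26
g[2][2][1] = 23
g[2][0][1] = -42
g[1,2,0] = 60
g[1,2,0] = 60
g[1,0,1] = 61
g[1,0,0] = 33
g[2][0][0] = -29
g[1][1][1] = -20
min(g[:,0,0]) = -51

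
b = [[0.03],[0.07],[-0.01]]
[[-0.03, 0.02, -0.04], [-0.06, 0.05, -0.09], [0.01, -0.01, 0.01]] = b @ [[-0.92, 0.7, -1.31]]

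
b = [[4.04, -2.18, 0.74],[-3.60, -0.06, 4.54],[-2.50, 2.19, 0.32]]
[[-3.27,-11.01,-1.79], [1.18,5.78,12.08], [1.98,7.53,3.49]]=b @[[-0.66, -2.04, -0.48], [0.19, 1.16, 0.71], [-0.26, -0.33, 2.29]]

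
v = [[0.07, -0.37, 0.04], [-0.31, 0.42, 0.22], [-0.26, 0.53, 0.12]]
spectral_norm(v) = 0.89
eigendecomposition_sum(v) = [[0.13, -0.23, -0.07], [-0.28, 0.50, 0.15], [-0.27, 0.50, 0.15]] + [[-0.0, 0.00, -0.0], [-0.0, 0.0, -0.0], [-0.00, 0.0, -0.00]] + [[-0.06, -0.14, 0.11], [-0.03, -0.08, 0.07], [0.01, 0.03, -0.03]]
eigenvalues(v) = [0.78, -0.0, -0.17]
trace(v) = 0.61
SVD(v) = [[-0.39, -0.79, 0.48], [0.62, -0.61, -0.49], [0.68, 0.11, 0.73]] @ diag([0.8855969643495669, 0.20714398680916288, 0.00306357040673997]) @ [[-0.45, 0.86, 0.23], [0.50, 0.46, -0.73], [-0.74, -0.21, -0.64]]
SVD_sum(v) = [[0.15,-0.3,-0.08], [-0.25,0.48,0.13], [-0.27,0.52,0.14]] + [[-0.08,  -0.07,  0.12], [-0.06,  -0.06,  0.09], [0.01,  0.01,  -0.02]] + [[-0.00, -0.00, -0.0], [0.0, 0.00, 0.0], [-0.00, -0.0, -0.0]]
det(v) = 0.00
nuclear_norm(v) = 1.10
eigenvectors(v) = [[-0.31, 0.75, -0.84], [0.68, 0.22, -0.51], [0.67, 0.63, 0.19]]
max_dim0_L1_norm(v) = 1.32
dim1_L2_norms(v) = [0.38, 0.57, 0.6]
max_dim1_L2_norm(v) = 0.6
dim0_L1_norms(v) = [0.64, 1.32, 0.38]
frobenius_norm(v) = 0.91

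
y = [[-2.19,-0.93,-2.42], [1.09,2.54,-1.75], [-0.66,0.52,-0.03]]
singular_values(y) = [3.44, 3.25, 0.75]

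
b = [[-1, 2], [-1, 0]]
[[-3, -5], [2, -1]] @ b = [[8, -6], [-1, 4]]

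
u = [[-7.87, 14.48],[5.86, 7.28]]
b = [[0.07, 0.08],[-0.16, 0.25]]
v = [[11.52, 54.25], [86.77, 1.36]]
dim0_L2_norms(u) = [9.81, 16.21]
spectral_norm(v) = 88.18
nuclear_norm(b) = 0.40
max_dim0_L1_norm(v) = 98.29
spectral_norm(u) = 17.00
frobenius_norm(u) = 18.95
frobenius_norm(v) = 102.99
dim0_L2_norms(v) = [87.53, 54.27]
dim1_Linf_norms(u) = [14.48, 7.28]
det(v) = -4691.61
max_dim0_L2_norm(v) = 87.53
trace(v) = 12.88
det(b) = 0.03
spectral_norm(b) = 0.30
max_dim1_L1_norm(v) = 88.13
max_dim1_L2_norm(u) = 16.48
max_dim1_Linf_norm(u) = 14.48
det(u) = -142.15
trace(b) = 0.32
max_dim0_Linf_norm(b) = 0.25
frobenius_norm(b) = 0.32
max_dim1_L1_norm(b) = 0.41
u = v @ b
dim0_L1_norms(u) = [13.73, 21.76]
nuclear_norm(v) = 141.39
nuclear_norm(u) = 25.36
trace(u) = -0.59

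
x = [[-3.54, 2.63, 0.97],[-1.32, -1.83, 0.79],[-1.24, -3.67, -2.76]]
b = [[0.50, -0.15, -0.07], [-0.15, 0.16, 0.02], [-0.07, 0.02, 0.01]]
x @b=[[-2.23, 0.97, 0.31],[-0.44, -0.08, 0.06],[0.12, -0.46, -0.01]]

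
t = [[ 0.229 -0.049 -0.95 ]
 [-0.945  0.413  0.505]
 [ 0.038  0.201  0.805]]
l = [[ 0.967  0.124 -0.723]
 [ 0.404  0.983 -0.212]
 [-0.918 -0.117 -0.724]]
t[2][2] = 0.805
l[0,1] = 0.124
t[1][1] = 0.413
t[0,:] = [0.229, -0.049, -0.95]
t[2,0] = 0.038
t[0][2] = -0.95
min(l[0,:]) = -0.723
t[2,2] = 0.805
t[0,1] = -0.049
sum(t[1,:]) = -0.027000000000000024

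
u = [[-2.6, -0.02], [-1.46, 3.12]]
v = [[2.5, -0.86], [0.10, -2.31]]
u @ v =[[-6.5,  2.28], [-3.34,  -5.95]]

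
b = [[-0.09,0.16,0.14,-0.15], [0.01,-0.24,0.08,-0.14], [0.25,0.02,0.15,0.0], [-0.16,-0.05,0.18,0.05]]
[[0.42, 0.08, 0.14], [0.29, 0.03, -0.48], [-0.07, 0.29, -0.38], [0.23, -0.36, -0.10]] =b @ [[-0.85, 1.34, -0.97],[-0.07, 0.48, 1.46],[0.93, -0.37, -1.08],[-1.47, -1.15, 0.21]]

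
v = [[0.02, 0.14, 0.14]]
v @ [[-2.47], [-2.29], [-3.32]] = [[-0.83]]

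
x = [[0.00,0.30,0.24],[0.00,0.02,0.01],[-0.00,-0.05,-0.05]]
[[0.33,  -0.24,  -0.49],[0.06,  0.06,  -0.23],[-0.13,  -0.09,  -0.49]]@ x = [[0.0,0.12,0.10], [0.0,0.03,0.03], [0.00,-0.02,-0.01]]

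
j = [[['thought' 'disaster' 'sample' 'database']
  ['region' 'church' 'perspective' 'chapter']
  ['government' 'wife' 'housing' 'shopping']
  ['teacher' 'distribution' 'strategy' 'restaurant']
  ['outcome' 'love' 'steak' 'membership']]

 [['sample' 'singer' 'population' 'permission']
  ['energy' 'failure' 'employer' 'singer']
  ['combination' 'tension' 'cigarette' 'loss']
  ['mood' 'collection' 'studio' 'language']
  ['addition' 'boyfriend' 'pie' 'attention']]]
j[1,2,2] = 'cigarette'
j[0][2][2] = 'housing'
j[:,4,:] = [['outcome', 'love', 'steak', 'membership'], ['addition', 'boyfriend', 'pie', 'attention']]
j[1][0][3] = 'permission'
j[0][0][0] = 'thought'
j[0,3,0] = 'teacher'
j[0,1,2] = 'perspective'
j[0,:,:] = [['thought', 'disaster', 'sample', 'database'], ['region', 'church', 'perspective', 'chapter'], ['government', 'wife', 'housing', 'shopping'], ['teacher', 'distribution', 'strategy', 'restaurant'], ['outcome', 'love', 'steak', 'membership']]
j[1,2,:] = ['combination', 'tension', 'cigarette', 'loss']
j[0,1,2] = 'perspective'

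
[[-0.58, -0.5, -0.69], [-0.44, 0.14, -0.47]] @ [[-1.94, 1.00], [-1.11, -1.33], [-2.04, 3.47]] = [[3.09, -2.31], [1.66, -2.26]]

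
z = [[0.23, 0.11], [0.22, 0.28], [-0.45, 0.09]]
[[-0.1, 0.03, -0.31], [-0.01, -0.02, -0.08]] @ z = [[0.12, -0.03],  [0.03, -0.01]]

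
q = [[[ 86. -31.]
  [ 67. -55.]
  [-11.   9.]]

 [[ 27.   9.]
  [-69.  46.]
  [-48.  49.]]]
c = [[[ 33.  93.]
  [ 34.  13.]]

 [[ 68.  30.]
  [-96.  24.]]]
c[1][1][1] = 24.0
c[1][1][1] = 24.0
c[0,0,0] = 33.0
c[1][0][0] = 68.0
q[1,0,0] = 27.0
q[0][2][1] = 9.0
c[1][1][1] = 24.0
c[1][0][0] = 68.0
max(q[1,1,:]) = 46.0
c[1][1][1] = 24.0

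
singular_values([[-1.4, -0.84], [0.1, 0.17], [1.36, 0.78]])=[2.27, 0.1]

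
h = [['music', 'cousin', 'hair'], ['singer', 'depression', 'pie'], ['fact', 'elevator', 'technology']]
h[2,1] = 'elevator'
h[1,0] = 'singer'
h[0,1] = 'cousin'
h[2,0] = 'fact'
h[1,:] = ['singer', 'depression', 'pie']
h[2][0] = 'fact'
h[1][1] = 'depression'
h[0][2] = 'hair'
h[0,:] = ['music', 'cousin', 'hair']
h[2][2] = 'technology'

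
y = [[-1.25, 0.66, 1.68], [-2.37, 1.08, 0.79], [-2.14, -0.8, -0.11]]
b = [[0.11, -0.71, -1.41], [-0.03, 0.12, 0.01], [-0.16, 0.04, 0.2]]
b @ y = [[4.56, 0.43, -0.22], [-0.27, 0.10, 0.04], [-0.32, -0.22, -0.26]]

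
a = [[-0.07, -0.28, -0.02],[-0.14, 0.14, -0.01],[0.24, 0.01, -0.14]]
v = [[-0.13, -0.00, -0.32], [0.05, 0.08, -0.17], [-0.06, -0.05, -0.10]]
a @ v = [[-0.0, -0.02, 0.07],[0.03, 0.01, 0.02],[-0.02, 0.01, -0.06]]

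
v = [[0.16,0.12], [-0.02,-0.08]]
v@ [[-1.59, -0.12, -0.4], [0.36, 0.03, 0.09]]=[[-0.21, -0.02, -0.05], [0.0, -0.00, 0.0]]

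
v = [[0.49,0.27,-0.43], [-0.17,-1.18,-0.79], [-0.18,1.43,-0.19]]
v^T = [[0.49, -0.17, -0.18], [0.27, -1.18, 1.43], [-0.43, -0.79, -0.19]]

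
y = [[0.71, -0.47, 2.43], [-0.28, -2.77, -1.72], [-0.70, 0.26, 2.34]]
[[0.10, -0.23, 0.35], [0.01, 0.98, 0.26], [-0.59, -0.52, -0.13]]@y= [[-0.11, 0.68, 1.46], [-0.45, -2.65, -1.05], [-0.18, 1.68, -0.84]]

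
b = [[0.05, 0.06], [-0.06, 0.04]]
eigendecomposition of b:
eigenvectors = [[0.71+0.00j, (0.71-0j)], [(-0.06+0.7j), -0.06-0.70j]]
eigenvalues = [(0.04+0.06j), (0.04-0.06j)]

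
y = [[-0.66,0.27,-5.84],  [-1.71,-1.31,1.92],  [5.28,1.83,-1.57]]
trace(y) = -3.54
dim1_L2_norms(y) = [5.88, 2.89, 5.8]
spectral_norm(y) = 6.94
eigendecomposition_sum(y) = [[-0.36+3.02j, (0.02+1.05j), -2.96-0.48j], [-0.76-1.06j, -0.31-0.33j, (1.07-0.7j)], [2.64+0.69j, 0.93+0.11j, -0.78+2.57j]] + [[(-0.36-3.02j), 0.02-1.05j, -2.96+0.48j], [-0.76+1.06j, (-0.31+0.33j), 1.07+0.70j], [2.64-0.69j, (0.93-0.11j), -0.78-2.57j]] + [[(0.07-0j), 0.24-0.00j, (0.08-0j)], [(-0.19+0j), (-0.7+0j), (-0.23+0j)], [(-0.01+0j), -0.03+0.00j, (-0.01+0j)]]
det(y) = -19.15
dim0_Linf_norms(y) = [5.28, 1.83, 5.84]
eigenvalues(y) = [(-1.45+5.27j), (-1.45-5.27j), (-0.64+0j)]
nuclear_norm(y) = 12.77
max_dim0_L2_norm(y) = 6.34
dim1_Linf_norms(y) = [5.84, 1.92, 5.28]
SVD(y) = [[0.62, 0.76, 0.21], [-0.41, 0.08, 0.91], [0.67, -0.65, 0.35]] @ diag([6.938024694280329, 5.312904127811555, 0.5193872064647762]) @ [[0.55, 0.28, -0.79],[-0.77, -0.20, -0.61],[0.33, -0.94, -0.1]]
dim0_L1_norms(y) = [7.65, 3.41, 9.33]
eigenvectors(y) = [[0.71+0.00j, (0.71-0j), -0.32+0.00j], [(-0.22+0.2j), -0.22-0.20j, (0.95+0j)], [(0.09-0.63j), (0.09+0.63j), (0.04+0j)]]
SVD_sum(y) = [[2.37, 1.20, -3.38], [-1.55, -0.78, 2.22], [2.57, 1.29, -3.66]] + [[-3.07, -0.82, -2.45], [-0.31, -0.08, -0.25], [2.65, 0.71, 2.11]] + [[0.04, -0.1, -0.01], [0.16, -0.44, -0.05], [0.06, -0.17, -0.02]]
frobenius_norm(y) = 8.75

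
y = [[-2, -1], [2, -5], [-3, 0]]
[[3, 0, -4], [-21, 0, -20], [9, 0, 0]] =y @ [[-3, 0, 0], [3, 0, 4]]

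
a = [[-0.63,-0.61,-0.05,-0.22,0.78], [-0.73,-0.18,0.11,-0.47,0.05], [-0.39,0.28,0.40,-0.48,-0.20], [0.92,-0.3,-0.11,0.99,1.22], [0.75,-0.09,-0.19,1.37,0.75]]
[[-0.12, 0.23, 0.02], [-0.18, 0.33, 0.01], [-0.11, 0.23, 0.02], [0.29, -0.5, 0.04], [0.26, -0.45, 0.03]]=a @ [[0.19, -0.37, -0.02], [0.08, -0.11, 0.01], [-0.04, 0.18, 0.08], [0.05, -0.06, 0.03], [0.07, -0.09, 0.03]]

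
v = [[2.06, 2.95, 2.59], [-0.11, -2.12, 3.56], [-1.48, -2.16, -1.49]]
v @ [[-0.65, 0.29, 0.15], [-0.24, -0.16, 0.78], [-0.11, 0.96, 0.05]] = [[-2.33, 2.61, 2.74], [0.19, 3.72, -1.49], [1.64, -1.51, -1.98]]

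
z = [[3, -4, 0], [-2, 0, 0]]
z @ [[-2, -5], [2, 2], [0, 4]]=[[-14, -23], [4, 10]]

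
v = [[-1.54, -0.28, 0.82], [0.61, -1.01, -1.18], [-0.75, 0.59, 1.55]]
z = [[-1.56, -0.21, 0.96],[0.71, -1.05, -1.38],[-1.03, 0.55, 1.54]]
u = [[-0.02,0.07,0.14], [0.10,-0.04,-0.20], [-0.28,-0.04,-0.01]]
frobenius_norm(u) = 0.40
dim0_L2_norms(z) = [2.0, 1.2, 2.28]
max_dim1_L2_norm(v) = 1.82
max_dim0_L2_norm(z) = 2.28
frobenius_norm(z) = 3.26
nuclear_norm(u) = 0.58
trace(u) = -0.07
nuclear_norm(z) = 4.36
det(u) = 0.00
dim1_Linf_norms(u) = [0.14, 0.2, 0.28]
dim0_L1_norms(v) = [2.9, 1.88, 3.55]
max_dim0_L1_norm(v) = 3.55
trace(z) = -1.07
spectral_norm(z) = 3.06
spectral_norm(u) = 0.31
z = u + v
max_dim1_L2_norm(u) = 0.28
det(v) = 1.03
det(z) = 0.61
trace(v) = -1.00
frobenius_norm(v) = 3.04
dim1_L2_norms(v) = [1.77, 1.67, 1.82]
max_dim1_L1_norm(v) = 2.89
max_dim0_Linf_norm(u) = 0.28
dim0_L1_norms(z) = [3.3, 1.81, 3.88]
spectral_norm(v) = 2.76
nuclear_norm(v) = 4.29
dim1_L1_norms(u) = [0.23, 0.34, 0.33]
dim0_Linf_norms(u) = [0.28, 0.07, 0.2]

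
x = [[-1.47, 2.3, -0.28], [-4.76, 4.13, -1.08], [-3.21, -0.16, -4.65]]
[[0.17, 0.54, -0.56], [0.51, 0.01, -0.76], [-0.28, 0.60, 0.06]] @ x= [[-1.02, 2.71, 1.97],[1.64, 1.34, 3.38],[-2.64, 1.82, -0.85]]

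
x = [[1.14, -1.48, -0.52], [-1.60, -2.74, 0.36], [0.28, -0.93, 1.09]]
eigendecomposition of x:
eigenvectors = [[0.33+0.00j, 0.35+0.57j, (0.35-0.57j)],[(0.93+0j), -0.10-0.21j, -0.10+0.21j],[0.18+0.00j, 0.70+0.00j, 0.70-0.00j]]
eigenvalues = [(-3.25+0j), (1.37+0.51j), (1.37-0.51j)]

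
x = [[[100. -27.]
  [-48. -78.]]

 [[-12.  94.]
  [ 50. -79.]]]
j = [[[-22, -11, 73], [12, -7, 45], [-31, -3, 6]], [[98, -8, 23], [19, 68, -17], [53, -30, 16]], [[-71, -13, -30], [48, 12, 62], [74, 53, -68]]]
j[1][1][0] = 19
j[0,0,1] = -11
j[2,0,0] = -71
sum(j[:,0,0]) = 5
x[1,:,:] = [[-12.0, 94.0], [50.0, -79.0]]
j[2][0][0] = -71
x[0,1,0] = -48.0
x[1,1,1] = -79.0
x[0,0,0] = 100.0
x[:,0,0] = [100.0, -12.0]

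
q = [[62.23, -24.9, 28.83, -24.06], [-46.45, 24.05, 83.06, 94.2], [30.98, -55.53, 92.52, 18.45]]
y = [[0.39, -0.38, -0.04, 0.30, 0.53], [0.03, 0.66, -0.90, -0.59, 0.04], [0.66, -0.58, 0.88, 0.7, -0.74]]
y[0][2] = -0.044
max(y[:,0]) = 0.657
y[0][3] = 0.301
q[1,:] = [-46.45, 24.05, 83.06, 94.2]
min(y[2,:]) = -0.74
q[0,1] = -24.9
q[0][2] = 28.83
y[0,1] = -0.381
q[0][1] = -24.9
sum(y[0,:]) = 0.798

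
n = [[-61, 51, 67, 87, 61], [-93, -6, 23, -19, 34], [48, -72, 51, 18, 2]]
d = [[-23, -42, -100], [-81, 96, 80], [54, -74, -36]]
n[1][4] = 34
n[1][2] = 23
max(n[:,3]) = 87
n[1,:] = [-93, -6, 23, -19, 34]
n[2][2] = 51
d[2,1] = -74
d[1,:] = [-81, 96, 80]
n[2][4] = 2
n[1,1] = -6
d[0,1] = -42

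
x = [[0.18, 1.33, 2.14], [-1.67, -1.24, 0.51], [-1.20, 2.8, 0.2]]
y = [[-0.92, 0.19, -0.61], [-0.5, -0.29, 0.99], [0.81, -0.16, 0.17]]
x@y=[[0.9, -0.69, 1.57], [2.57, -0.04, -0.12], [-0.13, -1.07, 3.54]]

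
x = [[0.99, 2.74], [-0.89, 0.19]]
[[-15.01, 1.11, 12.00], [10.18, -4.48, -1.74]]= x @ [[-11.7, 4.75, 2.68], [-1.25, -1.31, 3.41]]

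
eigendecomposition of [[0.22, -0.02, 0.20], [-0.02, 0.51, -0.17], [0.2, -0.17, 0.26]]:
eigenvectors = [[0.67, 0.68, -0.3],[-0.22, 0.56, 0.80],[-0.71, 0.47, -0.53]]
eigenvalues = [0.02, 0.34, 0.63]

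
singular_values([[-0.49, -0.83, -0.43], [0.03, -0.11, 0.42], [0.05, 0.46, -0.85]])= [1.06, 1.06, 0.0]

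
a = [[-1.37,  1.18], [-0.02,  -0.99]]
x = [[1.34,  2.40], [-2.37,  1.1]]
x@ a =[[-1.88, -0.79],[3.22, -3.89]]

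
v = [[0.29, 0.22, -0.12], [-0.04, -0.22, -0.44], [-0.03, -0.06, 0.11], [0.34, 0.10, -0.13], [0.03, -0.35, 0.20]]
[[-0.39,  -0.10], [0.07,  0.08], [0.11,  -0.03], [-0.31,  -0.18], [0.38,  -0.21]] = v@[[-0.50, -0.75],[-0.93, 0.37],[0.36, -0.31]]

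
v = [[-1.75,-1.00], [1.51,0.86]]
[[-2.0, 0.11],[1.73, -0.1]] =v@ [[1.27, -0.58], [-0.22, 0.9]]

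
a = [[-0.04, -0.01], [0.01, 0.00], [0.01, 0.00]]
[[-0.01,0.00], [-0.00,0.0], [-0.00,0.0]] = a@ [[-0.05, 0.01], [0.8, -0.14]]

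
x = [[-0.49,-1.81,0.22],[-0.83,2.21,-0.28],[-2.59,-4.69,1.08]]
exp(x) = [[1.80, -10.25, 1.49], [-2.53, 17.71, -2.42], [0.36, -26.55, 5.52]]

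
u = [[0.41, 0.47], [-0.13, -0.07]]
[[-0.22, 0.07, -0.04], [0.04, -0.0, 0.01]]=u @ [[-0.05, -0.13, -0.02], [-0.42, 0.26, -0.07]]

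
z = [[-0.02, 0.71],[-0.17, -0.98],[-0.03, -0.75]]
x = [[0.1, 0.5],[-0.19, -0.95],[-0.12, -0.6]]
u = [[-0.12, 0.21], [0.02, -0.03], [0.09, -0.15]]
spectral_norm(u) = 0.30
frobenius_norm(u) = 0.30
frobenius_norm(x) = 1.25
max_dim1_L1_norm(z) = 1.15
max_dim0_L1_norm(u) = 0.39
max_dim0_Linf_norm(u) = 0.21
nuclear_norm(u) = 0.30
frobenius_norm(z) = 1.43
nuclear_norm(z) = 1.55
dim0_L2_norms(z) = [0.17, 1.42]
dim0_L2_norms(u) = [0.15, 0.26]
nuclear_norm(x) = 1.25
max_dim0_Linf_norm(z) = 0.98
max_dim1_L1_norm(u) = 0.33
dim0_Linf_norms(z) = [0.17, 0.98]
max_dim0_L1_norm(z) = 2.44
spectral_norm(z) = 1.43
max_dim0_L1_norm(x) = 2.05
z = x + u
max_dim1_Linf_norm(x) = 0.95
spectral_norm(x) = 1.25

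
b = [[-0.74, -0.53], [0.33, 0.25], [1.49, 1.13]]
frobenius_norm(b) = 2.12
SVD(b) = [[-0.43, -0.90], [0.20, -0.08], [0.88, -0.42]] @ diag([2.12047079495701, 0.022441206170429048]) @ [[0.8, 0.6], [0.60, -0.80]]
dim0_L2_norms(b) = [1.7, 1.27]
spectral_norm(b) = 2.12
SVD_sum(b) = [[-0.73, -0.55], [0.33, 0.25], [1.50, 1.12]] + [[-0.01, 0.02], [-0.00, 0.00], [-0.01, 0.01]]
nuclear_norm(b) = 2.14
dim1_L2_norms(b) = [0.91, 0.41, 1.87]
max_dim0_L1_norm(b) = 2.56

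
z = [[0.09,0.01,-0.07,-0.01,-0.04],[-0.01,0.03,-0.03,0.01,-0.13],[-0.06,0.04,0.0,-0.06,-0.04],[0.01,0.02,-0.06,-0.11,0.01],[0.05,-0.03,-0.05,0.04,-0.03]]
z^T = [[0.09, -0.01, -0.06, 0.01, 0.05], [0.01, 0.03, 0.04, 0.02, -0.03], [-0.07, -0.03, 0.00, -0.06, -0.05], [-0.01, 0.01, -0.06, -0.11, 0.04], [-0.04, -0.13, -0.04, 0.01, -0.03]]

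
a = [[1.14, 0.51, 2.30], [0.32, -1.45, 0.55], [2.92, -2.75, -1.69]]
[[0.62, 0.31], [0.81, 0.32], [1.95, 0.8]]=a @ [[0.38, 0.18],[-0.41, -0.15],[0.17, 0.08]]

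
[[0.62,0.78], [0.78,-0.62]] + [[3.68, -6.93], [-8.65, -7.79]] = [[4.3, -6.15], [-7.87, -8.41]]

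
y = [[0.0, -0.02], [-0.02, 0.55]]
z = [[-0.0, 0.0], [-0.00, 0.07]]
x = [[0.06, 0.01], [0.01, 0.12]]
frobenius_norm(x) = 0.13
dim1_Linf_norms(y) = [0.02, 0.55]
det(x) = 0.01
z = x @ y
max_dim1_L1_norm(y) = 0.57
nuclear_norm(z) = 0.07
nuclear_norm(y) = 0.55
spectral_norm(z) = 0.07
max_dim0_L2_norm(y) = 0.55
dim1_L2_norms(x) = [0.06, 0.12]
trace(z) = 0.07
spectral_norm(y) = 0.55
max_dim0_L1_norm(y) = 0.57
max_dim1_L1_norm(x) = 0.13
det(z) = 0.00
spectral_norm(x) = 0.12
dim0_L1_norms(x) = [0.07, 0.13]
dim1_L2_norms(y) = [0.02, 0.55]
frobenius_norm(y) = 0.55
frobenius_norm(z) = 0.07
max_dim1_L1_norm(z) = 0.07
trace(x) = 0.18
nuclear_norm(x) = 0.18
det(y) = -0.00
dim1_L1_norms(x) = [0.07, 0.13]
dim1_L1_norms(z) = [0.0, 0.07]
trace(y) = 0.55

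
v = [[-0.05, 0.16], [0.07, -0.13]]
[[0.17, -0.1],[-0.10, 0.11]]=v @ [[1.14, 0.98],  [1.39, -0.33]]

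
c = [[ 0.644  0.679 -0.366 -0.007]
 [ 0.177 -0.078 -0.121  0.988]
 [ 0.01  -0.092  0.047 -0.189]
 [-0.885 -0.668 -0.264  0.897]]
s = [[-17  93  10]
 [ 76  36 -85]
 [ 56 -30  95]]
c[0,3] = -0.007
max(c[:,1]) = 0.679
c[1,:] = [0.177, -0.078, -0.121, 0.988]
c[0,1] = 0.679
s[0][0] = -17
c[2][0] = 0.01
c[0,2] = -0.366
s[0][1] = 93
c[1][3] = 0.988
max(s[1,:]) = 76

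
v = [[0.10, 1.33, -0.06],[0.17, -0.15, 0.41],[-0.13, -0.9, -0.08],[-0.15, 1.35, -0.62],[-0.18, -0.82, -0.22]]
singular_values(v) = [2.28, 0.78, 0.01]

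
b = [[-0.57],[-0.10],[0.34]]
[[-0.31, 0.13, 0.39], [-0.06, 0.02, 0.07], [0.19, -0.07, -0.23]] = b@[[0.55, -0.22, -0.69]]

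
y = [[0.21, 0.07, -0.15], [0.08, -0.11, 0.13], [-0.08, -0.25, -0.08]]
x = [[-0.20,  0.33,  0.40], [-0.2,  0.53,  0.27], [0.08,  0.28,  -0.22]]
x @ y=[[-0.05, -0.15, 0.04],[-0.02, -0.14, 0.08],[0.06, 0.03, 0.04]]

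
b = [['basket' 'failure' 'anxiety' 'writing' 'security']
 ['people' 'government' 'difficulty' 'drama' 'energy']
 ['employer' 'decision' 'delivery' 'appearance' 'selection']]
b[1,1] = 'government'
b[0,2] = 'anxiety'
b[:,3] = ['writing', 'drama', 'appearance']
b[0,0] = 'basket'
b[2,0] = 'employer'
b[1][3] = 'drama'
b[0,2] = 'anxiety'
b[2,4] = 'selection'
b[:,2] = ['anxiety', 'difficulty', 'delivery']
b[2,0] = 'employer'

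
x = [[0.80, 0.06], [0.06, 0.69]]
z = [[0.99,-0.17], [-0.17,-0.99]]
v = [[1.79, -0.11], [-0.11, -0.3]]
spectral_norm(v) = 1.80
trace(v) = 1.49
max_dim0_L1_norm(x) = 0.86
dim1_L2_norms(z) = [1.0, 1.0]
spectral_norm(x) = 0.83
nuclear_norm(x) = 1.49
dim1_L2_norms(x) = [0.8, 0.69]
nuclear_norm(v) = 2.10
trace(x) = 1.49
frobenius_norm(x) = 1.06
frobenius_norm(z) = 1.42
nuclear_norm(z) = 2.01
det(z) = -1.01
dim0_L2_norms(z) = [1.0, 1.0]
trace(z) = 0.00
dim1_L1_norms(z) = [1.16, 1.16]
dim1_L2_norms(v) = [1.79, 0.32]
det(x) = 0.55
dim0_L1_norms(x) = [0.86, 0.75]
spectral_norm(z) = 1.00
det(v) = -0.55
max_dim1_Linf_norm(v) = 1.79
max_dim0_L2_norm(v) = 1.79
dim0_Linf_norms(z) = [0.99, 0.99]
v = z + x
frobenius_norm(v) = 1.82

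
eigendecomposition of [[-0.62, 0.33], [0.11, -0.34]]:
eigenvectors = [[-0.96, -0.66], [0.28, -0.75]]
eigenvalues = [-0.72, -0.24]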